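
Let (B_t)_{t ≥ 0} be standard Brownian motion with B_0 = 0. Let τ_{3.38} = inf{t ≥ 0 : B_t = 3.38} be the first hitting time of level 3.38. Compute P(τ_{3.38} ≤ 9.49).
P(τ_{3.38} ≤ 9.49) = 2(1 − Φ(3.38/√9.49)) = 2(1 − Φ(1.0972)) ≈ 0.2726

By the reflection principle for standard BM, P(τ_b ≤ t) = 2 · P(B_t ≥ b). Since B_t ~ N(0, t), P(B_t ≥ 3.38) = 1 − Φ(3.38/√t) = 1 − Φ(3.38/√9.49) = 1 − Φ(1.0972) ≈ 0.13628. Doubling: P(τ_{3.38} ≤ 9.49) ≈ 2 · 0.13628 = 0.27256 ≈ 0.2726.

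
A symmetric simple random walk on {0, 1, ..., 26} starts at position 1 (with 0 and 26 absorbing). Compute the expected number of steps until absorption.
E[τ | X_0 = 1] = 25

Let v_k = E[τ | X_0 = k]. Boundary: v_0 = v_26 = 0. Recurrence: v_k = 1 + (v_{k-1} + v_{k+1})/2 for 1 ≤ k ≤ 25. The particular solution to v_k − (v_{k-1} + v_{k+1})/2 = 1 is v_k = −k^2. Adding homogeneous solution A + B k and matching boundaries gives v_k = k (26 − k). Substituting k = 1: v_1 = 1 · 25 = 25.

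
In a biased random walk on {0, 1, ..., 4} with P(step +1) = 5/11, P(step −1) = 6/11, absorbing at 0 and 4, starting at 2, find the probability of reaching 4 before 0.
P(hit 4 before 0) = (1 − (6/5)^2) / (1 − (6/5)^4) = 25/61

Let u_k denote P(reach 4 before 0 | start at k). Boundary: u_0 = 0, u_4 = 1. Recurrence: u_k = 5/11·u_{k+1} + 6/11·u_{k-1} for 1 ≤ k ≤ 3. Try u_k = A + B·r^k with r = q/p = (6/11)/(5/11) = 6/5. Substitution satisfies the recurrence; boundary conditions give:
  u_k = (1 − r^k) / (1 − r^N) = (1 − (6/5)^2) / (1 − (6/5)^4) = 25/61.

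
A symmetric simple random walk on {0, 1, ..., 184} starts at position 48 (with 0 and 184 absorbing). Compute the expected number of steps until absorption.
E[τ | X_0 = 48] = 6528

Let v_k = E[τ | X_0 = k]. Boundary: v_0 = v_184 = 0. Recurrence: v_k = 1 + (v_{k-1} + v_{k+1})/2 for 1 ≤ k ≤ 183. The particular solution to v_k − (v_{k-1} + v_{k+1})/2 = 1 is v_k = −k^2. Adding homogeneous solution A + B k and matching boundaries gives v_k = k (184 − k). Substituting k = 48: v_48 = 48 · 136 = 6528.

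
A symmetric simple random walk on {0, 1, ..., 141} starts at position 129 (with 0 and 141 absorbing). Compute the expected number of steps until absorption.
E[τ | X_0 = 129] = 1548

Let v_k = E[τ | X_0 = k]. Boundary: v_0 = v_141 = 0. Recurrence: v_k = 1 + (v_{k-1} + v_{k+1})/2 for 1 ≤ k ≤ 140. The particular solution to v_k − (v_{k-1} + v_{k+1})/2 = 1 is v_k = −k^2. Adding homogeneous solution A + B k and matching boundaries gives v_k = k (141 − k). Substituting k = 129: v_129 = 129 · 12 = 1548.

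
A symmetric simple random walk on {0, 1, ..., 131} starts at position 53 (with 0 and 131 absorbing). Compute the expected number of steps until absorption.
E[τ | X_0 = 53] = 4134

Let v_k = E[τ | X_0 = k]. Boundary: v_0 = v_131 = 0. Recurrence: v_k = 1 + (v_{k-1} + v_{k+1})/2 for 1 ≤ k ≤ 130. The particular solution to v_k − (v_{k-1} + v_{k+1})/2 = 1 is v_k = −k^2. Adding homogeneous solution A + B k and matching boundaries gives v_k = k (131 − k). Substituting k = 53: v_53 = 53 · 78 = 4134.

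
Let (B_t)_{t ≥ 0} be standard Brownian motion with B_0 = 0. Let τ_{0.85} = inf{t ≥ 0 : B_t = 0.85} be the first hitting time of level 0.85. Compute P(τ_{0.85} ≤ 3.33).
P(τ_{0.85} ≤ 3.33) = 2(1 − Φ(0.85/√3.33)) = 2(1 − Φ(0.4658)) ≈ 0.6414

By the reflection principle for standard BM, P(τ_b ≤ t) = 2 · P(B_t ≥ b). Since B_t ~ N(0, t), P(B_t ≥ 0.85) = 1 − Φ(0.85/√t) = 1 − Φ(0.85/√3.33) = 1 − Φ(0.4658) ≈ 0.32068. Doubling: P(τ_{0.85} ≤ 3.33) ≈ 2 · 0.32068 = 0.64136 ≈ 0.6414.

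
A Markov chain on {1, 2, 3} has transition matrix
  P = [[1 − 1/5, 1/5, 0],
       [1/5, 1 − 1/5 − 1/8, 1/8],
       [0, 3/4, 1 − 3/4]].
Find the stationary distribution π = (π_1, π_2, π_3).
π = (6/13, 6/13, 1/13)

This is a birth-death chain on three states, which satisfies detailed balance: π_1 · P_{12} = π_2 · P_{21} and π_2 · P_{23} = π_3 · P_{32}.
From π_1 · 1/5 = π_2 · 1/5: π_2/π_1 = (1/5)/(1/5) = 1.
From π_2 · 1/8 = π_3 · 3/4: π_3/π_2 = (1/8)/(3/4) = 1/6.
Take π_1 proportional to 1; then unnormalized π = (1, 1, 1/6). Normalize by dividing by the sum 13/6:
  π = (6/13, 6/13, 1/13).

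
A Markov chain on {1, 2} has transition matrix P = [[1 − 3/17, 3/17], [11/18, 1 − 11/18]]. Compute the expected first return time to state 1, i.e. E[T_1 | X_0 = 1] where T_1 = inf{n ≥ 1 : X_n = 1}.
E[T_1 | X_0 = 1] = 1/π_1 = 241/187

For an irreducible recurrent Markov chain with stationary distribution π, E[T_i | X_0 = i] = 1/π_i (Kac's formula). Here π_1 = (11/18)/(3/17 + 11/18) = (11/18)/(241/306) = 187/241, so E[T_1 | X_0 = 1] = 1/π_1 = (3/17 + 11/18)/(11/18) = (241/306)/(11/18) = 241/187.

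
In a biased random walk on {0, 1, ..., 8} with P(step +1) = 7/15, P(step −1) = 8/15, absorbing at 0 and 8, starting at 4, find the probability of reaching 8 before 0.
P(hit 8 before 0) = (1 − (8/7)^4) / (1 − (8/7)^8) = 2401/6497

Let u_k denote P(reach 8 before 0 | start at k). Boundary: u_0 = 0, u_8 = 1. Recurrence: u_k = 7/15·u_{k+1} + 8/15·u_{k-1} for 1 ≤ k ≤ 7. Try u_k = A + B·r^k with r = q/p = (8/15)/(7/15) = 8/7. Substitution satisfies the recurrence; boundary conditions give:
  u_k = (1 − r^k) / (1 − r^N) = (1 − (8/7)^4) / (1 − (8/7)^8) = 2401/6497.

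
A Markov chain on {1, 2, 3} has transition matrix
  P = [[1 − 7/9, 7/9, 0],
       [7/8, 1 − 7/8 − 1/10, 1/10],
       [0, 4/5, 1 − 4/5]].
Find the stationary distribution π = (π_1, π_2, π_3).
π = (1/2, 4/9, 1/18)

This is a birth-death chain on three states, which satisfies detailed balance: π_1 · P_{12} = π_2 · P_{21} and π_2 · P_{23} = π_3 · P_{32}.
From π_1 · 7/9 = π_2 · 7/8: π_2/π_1 = (7/9)/(7/8) = 8/9.
From π_2 · 1/10 = π_3 · 4/5: π_3/π_2 = (1/10)/(4/5) = 1/8.
Take π_1 proportional to 1; then unnormalized π = (1, 8/9, 1/9). Normalize by dividing by the sum 2:
  π = (1/2, 4/9, 1/18).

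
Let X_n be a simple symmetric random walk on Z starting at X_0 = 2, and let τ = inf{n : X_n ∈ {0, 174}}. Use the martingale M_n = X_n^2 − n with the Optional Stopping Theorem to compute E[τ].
E[τ] = 344

M_n = X_n^2 − n is a martingale (since E[X_{n+1}^2 | F_n] = X_n^2 + 1). By OST (τ has finite mean in a bounded region), E[M_τ] = E[M_0] = X_0^2 − 0 = 2^2 = 4. Also E[M_τ] = E[X_τ^2] − E[τ]. The walk exits at 0 or 174, with P(hit 174 first) = 2/174, so E[X_τ^2] = 174^2 · 2/174 + 0 = 348. Thus E[τ] = E[X_τ^2] − E[M_τ] = 348 − 4 = 344 = 2(174 − 2) = 344.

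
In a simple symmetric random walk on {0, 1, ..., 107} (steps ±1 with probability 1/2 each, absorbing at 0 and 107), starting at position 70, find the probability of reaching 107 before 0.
P(hit 107 before 0) = 70/107

Let u_k = P(hit 107 before 0 | start at k). Then u_0 = 0, u_107 = 1, and u_k = u_{k-1}/2 + u_{k+1}/2 for 1 ≤ k ≤ 106. This harmonic recurrence is solved by u_k = k/107, giving u_70 = 70/107.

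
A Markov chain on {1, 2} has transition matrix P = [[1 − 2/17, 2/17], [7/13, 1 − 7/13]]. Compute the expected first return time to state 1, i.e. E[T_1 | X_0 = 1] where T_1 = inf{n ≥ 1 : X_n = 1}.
E[T_1 | X_0 = 1] = 1/π_1 = 145/119

For an irreducible recurrent Markov chain with stationary distribution π, E[T_i | X_0 = i] = 1/π_i (Kac's formula). Here π_1 = (7/13)/(2/17 + 7/13) = (7/13)/(145/221) = 119/145, so E[T_1 | X_0 = 1] = 1/π_1 = (2/17 + 7/13)/(7/13) = (145/221)/(7/13) = 145/119.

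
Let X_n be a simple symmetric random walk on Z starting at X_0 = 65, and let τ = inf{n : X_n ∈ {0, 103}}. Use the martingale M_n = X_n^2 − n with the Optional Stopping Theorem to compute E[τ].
E[τ] = 2470

M_n = X_n^2 − n is a martingale (since E[X_{n+1}^2 | F_n] = X_n^2 + 1). By OST (τ has finite mean in a bounded region), E[M_τ] = E[M_0] = X_0^2 − 0 = 65^2 = 4225. Also E[M_τ] = E[X_τ^2] − E[τ]. The walk exits at 0 or 103, with P(hit 103 first) = 65/103, so E[X_τ^2] = 103^2 · 65/103 + 0 = 6695. Thus E[τ] = E[X_τ^2] − E[M_τ] = 6695 − 4225 = 2470 = 65(103 − 65) = 2470.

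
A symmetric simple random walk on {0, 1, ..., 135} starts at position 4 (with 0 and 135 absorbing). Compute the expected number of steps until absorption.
E[τ | X_0 = 4] = 524

Let v_k = E[τ | X_0 = k]. Boundary: v_0 = v_135 = 0. Recurrence: v_k = 1 + (v_{k-1} + v_{k+1})/2 for 1 ≤ k ≤ 134. The particular solution to v_k − (v_{k-1} + v_{k+1})/2 = 1 is v_k = −k^2. Adding homogeneous solution A + B k and matching boundaries gives v_k = k (135 − k). Substituting k = 4: v_4 = 4 · 131 = 524.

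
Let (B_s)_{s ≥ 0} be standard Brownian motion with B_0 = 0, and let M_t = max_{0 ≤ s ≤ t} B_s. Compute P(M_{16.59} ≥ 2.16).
P(M_{16.59} ≥ 2.16) = 2·P(B_{16.59} ≥ 2.16) = 2(1 − Φ(2.16/√16.59)) ≈ 0.5959

By the reflection principle for Brownian motion, P(M_t ≥ a) = 2 · P(B_t ≥ a) for a ≥ 0. Since B_t ~ N(0, t), P(B_t ≥ 2.16) = 1 − Φ(2.16/√t) = 1 − Φ(2.16/√16.59) = 1 − Φ(0.5303). So
  P(M_{16.59} ≥ 2.16) = 2(1 − Φ(0.5303)) ≈ 0.5959.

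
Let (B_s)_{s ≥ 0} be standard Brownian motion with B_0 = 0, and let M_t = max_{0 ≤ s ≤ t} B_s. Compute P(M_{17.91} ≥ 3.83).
P(M_{17.91} ≥ 3.83) = 2·P(B_{17.91} ≥ 3.83) = 2(1 − Φ(3.83/√17.91)) ≈ 0.3655

By the reflection principle for Brownian motion, P(M_t ≥ a) = 2 · P(B_t ≥ a) for a ≥ 0. Since B_t ~ N(0, t), P(B_t ≥ 3.83) = 1 − Φ(3.83/√t) = 1 − Φ(3.83/√17.91) = 1 − Φ(0.9050). So
  P(M_{17.91} ≥ 3.83) = 2(1 − Φ(0.9050)) ≈ 0.3655.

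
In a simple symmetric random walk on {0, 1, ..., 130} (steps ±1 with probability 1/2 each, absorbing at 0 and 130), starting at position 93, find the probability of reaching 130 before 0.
P(hit 130 before 0) = 93/130

Let u_k = P(hit 130 before 0 | start at k). Then u_0 = 0, u_130 = 1, and u_k = u_{k-1}/2 + u_{k+1}/2 for 1 ≤ k ≤ 129. This harmonic recurrence is solved by u_k = k/130, giving u_93 = 93/130.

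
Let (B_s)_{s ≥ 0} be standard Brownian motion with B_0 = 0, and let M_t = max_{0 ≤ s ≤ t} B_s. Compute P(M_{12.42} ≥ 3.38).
P(M_{12.42} ≥ 3.38) = 2·P(B_{12.42} ≥ 3.38) = 2(1 − Φ(3.38/√12.42)) ≈ 0.3375

By the reflection principle for Brownian motion, P(M_t ≥ a) = 2 · P(B_t ≥ a) for a ≥ 0. Since B_t ~ N(0, t), P(B_t ≥ 3.38) = 1 − Φ(3.38/√t) = 1 − Φ(3.38/√12.42) = 1 − Φ(0.9591). So
  P(M_{12.42} ≥ 3.38) = 2(1 − Φ(0.9591)) ≈ 0.3375.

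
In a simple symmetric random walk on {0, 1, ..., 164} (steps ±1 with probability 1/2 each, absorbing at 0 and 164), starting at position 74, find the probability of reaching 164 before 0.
P(hit 164 before 0) = 74/164 = 37/82

Let u_k = P(hit 164 before 0 | start at k). Then u_0 = 0, u_164 = 1, and u_k = u_{k-1}/2 + u_{k+1}/2 for 1 ≤ k ≤ 163. This harmonic recurrence is solved by u_k = k/164, giving u_74 = 74/164 = 37/82.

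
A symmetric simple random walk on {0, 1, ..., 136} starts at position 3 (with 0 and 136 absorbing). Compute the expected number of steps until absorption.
E[τ | X_0 = 3] = 399

Let v_k = E[τ | X_0 = k]. Boundary: v_0 = v_136 = 0. Recurrence: v_k = 1 + (v_{k-1} + v_{k+1})/2 for 1 ≤ k ≤ 135. The particular solution to v_k − (v_{k-1} + v_{k+1})/2 = 1 is v_k = −k^2. Adding homogeneous solution A + B k and matching boundaries gives v_k = k (136 − k). Substituting k = 3: v_3 = 3 · 133 = 399.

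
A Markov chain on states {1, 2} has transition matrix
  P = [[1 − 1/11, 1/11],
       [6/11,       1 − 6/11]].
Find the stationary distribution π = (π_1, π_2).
π_1 = 6/7, π_2 = 1/7

Solve πP = π with π_1 + π_2 = 1. From πP = π: π_1 · (1 − 1/11) + π_2 · 6/11 = π_1 ⇒ π_2 · 6/11 = π_1 · 1/11 ⇒ π_2/π_1 = (1/11)/(6/11) = 1/6. Together with π_1 + π_2 = 1:
  π_1 = (6/11)/(1/11 + 6/11) = (6/11)/(7/11) = 6/7,
  π_2 = (1/11)/(1/11 + 6/11) = (1/11)/(7/11) = 1/7.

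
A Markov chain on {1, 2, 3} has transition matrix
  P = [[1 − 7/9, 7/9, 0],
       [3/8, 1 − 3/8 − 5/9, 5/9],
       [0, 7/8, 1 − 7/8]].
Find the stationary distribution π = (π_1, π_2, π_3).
π = (243/1067, 504/1067, 320/1067)

This is a birth-death chain on three states, which satisfies detailed balance: π_1 · P_{12} = π_2 · P_{21} and π_2 · P_{23} = π_3 · P_{32}.
From π_1 · 7/9 = π_2 · 3/8: π_2/π_1 = (7/9)/(3/8) = 56/27.
From π_2 · 5/9 = π_3 · 7/8: π_3/π_2 = (5/9)/(7/8) = 40/63.
Take π_1 proportional to 1; then unnormalized π = (1, 56/27, 320/243). Normalize by dividing by the sum 1067/243:
  π = (243/1067, 504/1067, 320/1067).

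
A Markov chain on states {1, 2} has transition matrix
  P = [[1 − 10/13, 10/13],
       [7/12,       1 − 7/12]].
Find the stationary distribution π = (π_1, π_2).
π_1 = 91/211, π_2 = 120/211

Solve πP = π with π_1 + π_2 = 1. From πP = π: π_1 · (1 − 10/13) + π_2 · 7/12 = π_1 ⇒ π_2 · 7/12 = π_1 · 10/13 ⇒ π_2/π_1 = (10/13)/(7/12) = 120/91. Together with π_1 + π_2 = 1:
  π_1 = (7/12)/(10/13 + 7/12) = (7/12)/(211/156) = 91/211,
  π_2 = (10/13)/(10/13 + 7/12) = (10/13)/(211/156) = 120/211.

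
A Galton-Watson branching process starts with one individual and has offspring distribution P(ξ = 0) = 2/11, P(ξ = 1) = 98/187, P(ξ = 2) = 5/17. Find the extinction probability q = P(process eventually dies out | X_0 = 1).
q = 34/55

The pgf is f(s) = 2/11 + 98/187·s + 5/17·s². The extinction probability q is the smallest fixed point of f in [0, 1]. Setting s = f(s):
  5/17·s² + (98/187 − 1)·s + 2/11 = 0
  5/17·s² − (2/11 + 5/17)·s + 2/11 = 0
which factors as (s − 1)·(5/17·s − 2/11) = 0, giving roots s = 1 and s = (2/11)/(5/17) = 34/55.
Mean offspring μ = 98/187 + 2·5/17 = 208/187 > 1 (supercritical), so q < 1. The extinction probability is the smaller root: q = (2/11)/(5/17) = 34/55.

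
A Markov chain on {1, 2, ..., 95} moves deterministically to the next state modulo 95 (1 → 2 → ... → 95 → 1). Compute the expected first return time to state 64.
E[T_64 | X_0 = 64] = 95

The chain cycles deterministically, so starting at state 64 it returns in exactly 95 steps. Equivalently, the stationary distribution is uniform π_j = 1/95 for every state j, so by Kac's formula E[T_64] = 1/π_64 = 95.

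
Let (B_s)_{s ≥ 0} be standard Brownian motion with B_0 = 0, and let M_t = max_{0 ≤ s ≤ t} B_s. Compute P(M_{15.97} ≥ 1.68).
P(M_{15.97} ≥ 1.68) = 2·P(B_{15.97} ≥ 1.68) = 2(1 − Φ(1.68/√15.97)) ≈ 0.6742

By the reflection principle for Brownian motion, P(M_t ≥ a) = 2 · P(B_t ≥ a) for a ≥ 0. Since B_t ~ N(0, t), P(B_t ≥ 1.68) = 1 − Φ(1.68/√t) = 1 − Φ(1.68/√15.97) = 1 − Φ(0.4204). So
  P(M_{15.97} ≥ 1.68) = 2(1 − Φ(0.4204)) ≈ 0.6742.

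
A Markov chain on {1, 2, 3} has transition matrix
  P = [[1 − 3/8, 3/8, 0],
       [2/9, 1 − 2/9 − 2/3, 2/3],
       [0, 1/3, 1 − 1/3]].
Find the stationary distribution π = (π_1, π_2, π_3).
π = (16/97, 27/97, 54/97)

This is a birth-death chain on three states, which satisfies detailed balance: π_1 · P_{12} = π_2 · P_{21} and π_2 · P_{23} = π_3 · P_{32}.
From π_1 · 3/8 = π_2 · 2/9: π_2/π_1 = (3/8)/(2/9) = 27/16.
From π_2 · 2/3 = π_3 · 1/3: π_3/π_2 = (2/3)/(1/3) = 2.
Take π_1 proportional to 1; then unnormalized π = (1, 27/16, 27/8). Normalize by dividing by the sum 97/16:
  π = (16/97, 27/97, 54/97).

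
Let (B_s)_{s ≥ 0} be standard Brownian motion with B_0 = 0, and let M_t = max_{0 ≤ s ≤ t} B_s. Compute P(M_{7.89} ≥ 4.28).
P(M_{7.89} ≥ 4.28) = 2·P(B_{7.89} ≥ 4.28) = 2(1 − Φ(4.28/√7.89)) ≈ 0.1276

By the reflection principle for Brownian motion, P(M_t ≥ a) = 2 · P(B_t ≥ a) for a ≥ 0. Since B_t ~ N(0, t), P(B_t ≥ 4.28) = 1 − Φ(4.28/√t) = 1 − Φ(4.28/√7.89) = 1 − Φ(1.5237). So
  P(M_{7.89} ≥ 4.28) = 2(1 − Φ(1.5237)) ≈ 0.1276.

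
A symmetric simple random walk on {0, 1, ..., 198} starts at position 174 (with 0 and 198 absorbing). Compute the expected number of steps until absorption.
E[τ | X_0 = 174] = 4176

Let v_k = E[τ | X_0 = k]. Boundary: v_0 = v_198 = 0. Recurrence: v_k = 1 + (v_{k-1} + v_{k+1})/2 for 1 ≤ k ≤ 197. The particular solution to v_k − (v_{k-1} + v_{k+1})/2 = 1 is v_k = −k^2. Adding homogeneous solution A + B k and matching boundaries gives v_k = k (198 − k). Substituting k = 174: v_174 = 174 · 24 = 4176.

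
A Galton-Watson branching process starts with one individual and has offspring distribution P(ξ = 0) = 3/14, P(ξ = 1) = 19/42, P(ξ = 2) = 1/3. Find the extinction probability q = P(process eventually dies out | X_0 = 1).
q = 9/14

The pgf is f(s) = 3/14 + 19/42·s + 1/3·s². The extinction probability q is the smallest fixed point of f in [0, 1]. Setting s = f(s):
  1/3·s² + (19/42 − 1)·s + 3/14 = 0
  1/3·s² − (3/14 + 1/3)·s + 3/14 = 0
which factors as (s − 1)·(1/3·s − 3/14) = 0, giving roots s = 1 and s = (3/14)/(1/3) = 9/14.
Mean offspring μ = 19/42 + 2·1/3 = 47/42 > 1 (supercritical), so q < 1. The extinction probability is the smaller root: q = (3/14)/(1/3) = 9/14.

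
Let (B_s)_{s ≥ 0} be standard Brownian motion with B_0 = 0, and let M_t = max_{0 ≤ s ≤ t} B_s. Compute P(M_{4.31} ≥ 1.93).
P(M_{4.31} ≥ 1.93) = 2·P(B_{4.31} ≥ 1.93) = 2(1 − Φ(1.93/√4.31)) ≈ 0.3526

By the reflection principle for Brownian motion, P(M_t ≥ a) = 2 · P(B_t ≥ a) for a ≥ 0. Since B_t ~ N(0, t), P(B_t ≥ 1.93) = 1 − Φ(1.93/√t) = 1 − Φ(1.93/√4.31) = 1 − Φ(0.9296). So
  P(M_{4.31} ≥ 1.93) = 2(1 − Φ(0.9296)) ≈ 0.3526.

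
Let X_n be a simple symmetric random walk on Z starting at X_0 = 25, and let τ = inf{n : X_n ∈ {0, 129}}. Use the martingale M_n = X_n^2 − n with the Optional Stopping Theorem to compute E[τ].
E[τ] = 2600

M_n = X_n^2 − n is a martingale (since E[X_{n+1}^2 | F_n] = X_n^2 + 1). By OST (τ has finite mean in a bounded region), E[M_τ] = E[M_0] = X_0^2 − 0 = 25^2 = 625. Also E[M_τ] = E[X_τ^2] − E[τ]. The walk exits at 0 or 129, with P(hit 129 first) = 25/129, so E[X_τ^2] = 129^2 · 25/129 + 0 = 3225. Thus E[τ] = E[X_τ^2] − E[M_τ] = 3225 − 625 = 2600 = 25(129 − 25) = 2600.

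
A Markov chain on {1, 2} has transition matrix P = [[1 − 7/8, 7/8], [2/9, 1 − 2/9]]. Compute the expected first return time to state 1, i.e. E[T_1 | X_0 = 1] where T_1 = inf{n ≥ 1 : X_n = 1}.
E[T_1 | X_0 = 1] = 1/π_1 = 79/16

For an irreducible recurrent Markov chain with stationary distribution π, E[T_i | X_0 = i] = 1/π_i (Kac's formula). Here π_1 = (2/9)/(7/8 + 2/9) = (2/9)/(79/72) = 16/79, so E[T_1 | X_0 = 1] = 1/π_1 = (7/8 + 2/9)/(2/9) = (79/72)/(2/9) = 79/16.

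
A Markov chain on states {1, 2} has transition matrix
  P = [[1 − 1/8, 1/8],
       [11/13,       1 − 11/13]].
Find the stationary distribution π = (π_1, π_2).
π_1 = 88/101, π_2 = 13/101

Solve πP = π with π_1 + π_2 = 1. From πP = π: π_1 · (1 − 1/8) + π_2 · 11/13 = π_1 ⇒ π_2 · 11/13 = π_1 · 1/8 ⇒ π_2/π_1 = (1/8)/(11/13) = 13/88. Together with π_1 + π_2 = 1:
  π_1 = (11/13)/(1/8 + 11/13) = (11/13)/(101/104) = 88/101,
  π_2 = (1/8)/(1/8 + 11/13) = (1/8)/(101/104) = 13/101.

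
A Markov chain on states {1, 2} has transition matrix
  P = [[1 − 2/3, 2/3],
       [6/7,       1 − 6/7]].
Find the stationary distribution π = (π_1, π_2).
π_1 = 9/16, π_2 = 7/16

Solve πP = π with π_1 + π_2 = 1. From πP = π: π_1 · (1 − 2/3) + π_2 · 6/7 = π_1 ⇒ π_2 · 6/7 = π_1 · 2/3 ⇒ π_2/π_1 = (2/3)/(6/7) = 7/9. Together with π_1 + π_2 = 1:
  π_1 = (6/7)/(2/3 + 6/7) = (6/7)/(32/21) = 9/16,
  π_2 = (2/3)/(2/3 + 6/7) = (2/3)/(32/21) = 7/16.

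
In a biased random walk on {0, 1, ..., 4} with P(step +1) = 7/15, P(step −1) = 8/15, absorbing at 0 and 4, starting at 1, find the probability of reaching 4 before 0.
P(hit 4 before 0) = (1 − (8/7)^1) / (1 − (8/7)^4) = 343/1695

Let u_k denote P(reach 4 before 0 | start at k). Boundary: u_0 = 0, u_4 = 1. Recurrence: u_k = 7/15·u_{k+1} + 8/15·u_{k-1} for 1 ≤ k ≤ 3. Try u_k = A + B·r^k with r = q/p = (8/15)/(7/15) = 8/7. Substitution satisfies the recurrence; boundary conditions give:
  u_k = (1 − r^k) / (1 − r^N) = (1 − (8/7)^1) / (1 − (8/7)^4) = 343/1695.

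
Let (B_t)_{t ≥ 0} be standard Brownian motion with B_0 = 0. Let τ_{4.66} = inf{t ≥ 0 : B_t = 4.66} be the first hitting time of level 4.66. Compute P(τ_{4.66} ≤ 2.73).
P(τ_{4.66} ≤ 2.73) = 2(1 − Φ(4.66/√2.73)) = 2(1 − Φ(2.8204)) ≈ 0.0048

By the reflection principle for standard BM, P(τ_b ≤ t) = 2 · P(B_t ≥ b). Since B_t ~ N(0, t), P(B_t ≥ 4.66) = 1 − Φ(4.66/√t) = 1 − Φ(4.66/√2.73) = 1 − Φ(2.8204) ≈ 0.00240. Doubling: P(τ_{4.66} ≤ 2.73) ≈ 2 · 0.00240 = 0.00480 ≈ 0.0048.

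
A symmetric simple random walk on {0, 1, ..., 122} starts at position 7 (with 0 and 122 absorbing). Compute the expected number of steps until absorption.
E[τ | X_0 = 7] = 805

Let v_k = E[τ | X_0 = k]. Boundary: v_0 = v_122 = 0. Recurrence: v_k = 1 + (v_{k-1} + v_{k+1})/2 for 1 ≤ k ≤ 121. The particular solution to v_k − (v_{k-1} + v_{k+1})/2 = 1 is v_k = −k^2. Adding homogeneous solution A + B k and matching boundaries gives v_k = k (122 − k). Substituting k = 7: v_7 = 7 · 115 = 805.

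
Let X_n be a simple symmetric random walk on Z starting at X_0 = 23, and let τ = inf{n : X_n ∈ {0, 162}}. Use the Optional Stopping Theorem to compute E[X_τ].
E[X_τ] = 23

X_n is a martingale and τ is a bounded-mean stopping time (indeed τ is finite a.s. with bounded expectation since the walk is in a bounded region). By the OST, E[X_τ] = E[X_0] = 23. Equivalently: E[X_τ] = 162 · P(hit 162 first) + 0 · P(hit 0 first) = 162 · (23/162) = 23.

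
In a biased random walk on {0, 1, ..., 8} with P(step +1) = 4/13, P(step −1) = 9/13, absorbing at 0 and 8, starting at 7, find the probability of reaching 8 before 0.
P(hit 8 before 0) = (1 − (9/4)^7) / (1 − (9/4)^8) = 3813268/8596237

Let u_k denote P(reach 8 before 0 | start at k). Boundary: u_0 = 0, u_8 = 1. Recurrence: u_k = 4/13·u_{k+1} + 9/13·u_{k-1} for 1 ≤ k ≤ 7. Try u_k = A + B·r^k with r = q/p = (9/13)/(4/13) = 9/4. Substitution satisfies the recurrence; boundary conditions give:
  u_k = (1 − r^k) / (1 − r^N) = (1 − (9/4)^7) / (1 − (9/4)^8) = 3813268/8596237.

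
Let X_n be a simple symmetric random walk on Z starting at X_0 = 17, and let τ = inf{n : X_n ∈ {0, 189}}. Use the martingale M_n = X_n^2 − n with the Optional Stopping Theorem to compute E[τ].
E[τ] = 2924

M_n = X_n^2 − n is a martingale (since E[X_{n+1}^2 | F_n] = X_n^2 + 1). By OST (τ has finite mean in a bounded region), E[M_τ] = E[M_0] = X_0^2 − 0 = 17^2 = 289. Also E[M_τ] = E[X_τ^2] − E[τ]. The walk exits at 0 or 189, with P(hit 189 first) = 17/189, so E[X_τ^2] = 189^2 · 17/189 + 0 = 3213. Thus E[τ] = E[X_τ^2] − E[M_τ] = 3213 − 289 = 2924 = 17(189 − 17) = 2924.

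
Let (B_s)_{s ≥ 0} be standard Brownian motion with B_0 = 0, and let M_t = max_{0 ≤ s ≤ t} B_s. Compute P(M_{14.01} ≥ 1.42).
P(M_{14.01} ≥ 1.42) = 2·P(B_{14.01} ≥ 1.42) = 2(1 − Φ(1.42/√14.01)) ≈ 0.7044

By the reflection principle for Brownian motion, P(M_t ≥ a) = 2 · P(B_t ≥ a) for a ≥ 0. Since B_t ~ N(0, t), P(B_t ≥ 1.42) = 1 − Φ(1.42/√t) = 1 − Φ(1.42/√14.01) = 1 − Φ(0.3794). So
  P(M_{14.01} ≥ 1.42) = 2(1 − Φ(0.3794)) ≈ 0.7044.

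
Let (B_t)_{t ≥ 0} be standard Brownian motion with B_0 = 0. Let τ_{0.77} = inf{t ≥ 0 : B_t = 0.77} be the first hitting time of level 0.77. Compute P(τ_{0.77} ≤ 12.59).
P(τ_{0.77} ≤ 12.59) = 2(1 − Φ(0.77/√12.59)) = 2(1 − Φ(0.2170)) ≈ 0.8282

By the reflection principle for standard BM, P(τ_b ≤ t) = 2 · P(B_t ≥ b). Since B_t ~ N(0, t), P(B_t ≥ 0.77) = 1 − Φ(0.77/√t) = 1 − Φ(0.77/√12.59) = 1 − Φ(0.2170) ≈ 0.41410. Doubling: P(τ_{0.77} ≤ 12.59) ≈ 2 · 0.41410 = 0.82820 ≈ 0.8282.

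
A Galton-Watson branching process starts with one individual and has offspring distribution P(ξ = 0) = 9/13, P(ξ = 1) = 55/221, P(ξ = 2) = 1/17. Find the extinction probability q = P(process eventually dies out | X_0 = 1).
q = 1

Mean offspring μ = 0·9/13 + 1·55/221 + 2·1/17 = 81/221 ≤ 1. For μ ≤ 1 with offspring not concentrated at 1, the Galton-Watson process goes extinct almost surely, so q = 1.
(Algebraic check: The pgf is f(s) = 9/13 + 55/221·s + 1/17·s². The extinction probability q is the smallest fixed point of f in [0, 1]. Setting s = f(s):
  1/17·s² + (55/221 − 1)·s + 9/13 = 0
  1/17·s² − (9/13 + 1/17)·s + 9/13 = 0
which factors as (s − 1)·(1/17·s − 9/13) = 0, giving roots s = 1 and s = (9/13)/(1/17) = 153/13. Since 153/13 ≥ 1, the smallest root in [0, 1] is s = 1.)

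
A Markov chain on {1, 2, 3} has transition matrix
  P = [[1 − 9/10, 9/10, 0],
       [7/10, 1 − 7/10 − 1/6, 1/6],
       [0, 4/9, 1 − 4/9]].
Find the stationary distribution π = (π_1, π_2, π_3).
π = (56/155, 72/155, 27/155)

This is a birth-death chain on three states, which satisfies detailed balance: π_1 · P_{12} = π_2 · P_{21} and π_2 · P_{23} = π_3 · P_{32}.
From π_1 · 9/10 = π_2 · 7/10: π_2/π_1 = (9/10)/(7/10) = 9/7.
From π_2 · 1/6 = π_3 · 4/9: π_3/π_2 = (1/6)/(4/9) = 3/8.
Take π_1 proportional to 1; then unnormalized π = (1, 9/7, 27/56). Normalize by dividing by the sum 155/56:
  π = (56/155, 72/155, 27/155).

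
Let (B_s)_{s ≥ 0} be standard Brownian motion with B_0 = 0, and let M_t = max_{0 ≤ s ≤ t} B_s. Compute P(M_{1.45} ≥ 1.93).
P(M_{1.45} ≥ 1.93) = 2·P(B_{1.45} ≥ 1.93) = 2(1 − Φ(1.93/√1.45)) ≈ 0.1090

By the reflection principle for Brownian motion, P(M_t ≥ a) = 2 · P(B_t ≥ a) for a ≥ 0. Since B_t ~ N(0, t), P(B_t ≥ 1.93) = 1 − Φ(1.93/√t) = 1 − Φ(1.93/√1.45) = 1 − Φ(1.6028). So
  P(M_{1.45} ≥ 1.93) = 2(1 − Φ(1.6028)) ≈ 0.1090.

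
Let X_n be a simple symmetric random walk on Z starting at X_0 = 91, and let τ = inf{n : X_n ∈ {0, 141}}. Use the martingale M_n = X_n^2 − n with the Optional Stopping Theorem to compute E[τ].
E[τ] = 4550

M_n = X_n^2 − n is a martingale (since E[X_{n+1}^2 | F_n] = X_n^2 + 1). By OST (τ has finite mean in a bounded region), E[M_τ] = E[M_0] = X_0^2 − 0 = 91^2 = 8281. Also E[M_τ] = E[X_τ^2] − E[τ]. The walk exits at 0 or 141, with P(hit 141 first) = 91/141, so E[X_τ^2] = 141^2 · 91/141 + 0 = 12831. Thus E[τ] = E[X_τ^2] − E[M_τ] = 12831 − 8281 = 4550 = 91(141 − 91) = 4550.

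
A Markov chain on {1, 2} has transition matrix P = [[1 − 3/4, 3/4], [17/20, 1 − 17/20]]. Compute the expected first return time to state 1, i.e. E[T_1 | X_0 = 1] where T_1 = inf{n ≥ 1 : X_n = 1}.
E[T_1 | X_0 = 1] = 1/π_1 = 32/17

For an irreducible recurrent Markov chain with stationary distribution π, E[T_i | X_0 = i] = 1/π_i (Kac's formula). Here π_1 = (17/20)/(3/4 + 17/20) = (17/20)/(8/5) = 17/32, so E[T_1 | X_0 = 1] = 1/π_1 = (3/4 + 17/20)/(17/20) = (8/5)/(17/20) = 32/17.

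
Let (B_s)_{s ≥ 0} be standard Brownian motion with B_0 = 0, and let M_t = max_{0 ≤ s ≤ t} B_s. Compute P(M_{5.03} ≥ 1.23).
P(M_{5.03} ≥ 1.23) = 2·P(B_{5.03} ≥ 1.23) = 2(1 − Φ(1.23/√5.03)) ≈ 0.5834

By the reflection principle for Brownian motion, P(M_t ≥ a) = 2 · P(B_t ≥ a) for a ≥ 0. Since B_t ~ N(0, t), P(B_t ≥ 1.23) = 1 − Φ(1.23/√t) = 1 − Φ(1.23/√5.03) = 1 − Φ(0.5484). So
  P(M_{5.03} ≥ 1.23) = 2(1 − Φ(0.5484)) ≈ 0.5834.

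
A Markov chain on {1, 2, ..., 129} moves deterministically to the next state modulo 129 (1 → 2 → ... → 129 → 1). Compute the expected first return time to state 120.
E[T_120 | X_0 = 120] = 129

The chain cycles deterministically, so starting at state 120 it returns in exactly 129 steps. Equivalently, the stationary distribution is uniform π_j = 1/129 for every state j, so by Kac's formula E[T_120] = 1/π_120 = 129.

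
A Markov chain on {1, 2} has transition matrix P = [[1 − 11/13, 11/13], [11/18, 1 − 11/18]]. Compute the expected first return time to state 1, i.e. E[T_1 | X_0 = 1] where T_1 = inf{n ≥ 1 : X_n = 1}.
E[T_1 | X_0 = 1] = 1/π_1 = 31/13

For an irreducible recurrent Markov chain with stationary distribution π, E[T_i | X_0 = i] = 1/π_i (Kac's formula). Here π_1 = (11/18)/(11/13 + 11/18) = (11/18)/(341/234) = 13/31, so E[T_1 | X_0 = 1] = 1/π_1 = (11/13 + 11/18)/(11/18) = (341/234)/(11/18) = 31/13.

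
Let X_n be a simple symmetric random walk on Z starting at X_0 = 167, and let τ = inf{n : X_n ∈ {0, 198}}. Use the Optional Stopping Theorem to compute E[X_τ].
E[X_τ] = 167

X_n is a martingale and τ is a bounded-mean stopping time (indeed τ is finite a.s. with bounded expectation since the walk is in a bounded region). By the OST, E[X_τ] = E[X_0] = 167. Equivalently: E[X_τ] = 198 · P(hit 198 first) + 0 · P(hit 0 first) = 198 · (167/198) = 167.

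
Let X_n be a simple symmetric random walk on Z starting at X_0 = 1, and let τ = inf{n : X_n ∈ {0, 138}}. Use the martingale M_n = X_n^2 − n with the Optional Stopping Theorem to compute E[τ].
E[τ] = 137

M_n = X_n^2 − n is a martingale (since E[X_{n+1}^2 | F_n] = X_n^2 + 1). By OST (τ has finite mean in a bounded region), E[M_τ] = E[M_0] = X_0^2 − 0 = 1^2 = 1. Also E[M_τ] = E[X_τ^2] − E[τ]. The walk exits at 0 or 138, with P(hit 138 first) = 1/138, so E[X_τ^2] = 138^2 · 1/138 + 0 = 138. Thus E[τ] = E[X_τ^2] − E[M_τ] = 138 − 1 = 137 = 1(138 − 1) = 137.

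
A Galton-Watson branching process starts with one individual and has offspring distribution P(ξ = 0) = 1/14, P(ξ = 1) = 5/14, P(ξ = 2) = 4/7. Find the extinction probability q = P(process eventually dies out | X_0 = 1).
q = 1/8

The pgf is f(s) = 1/14 + 5/14·s + 4/7·s². The extinction probability q is the smallest fixed point of f in [0, 1]. Setting s = f(s):
  4/7·s² + (5/14 − 1)·s + 1/14 = 0
  4/7·s² − (1/14 + 4/7)·s + 1/14 = 0
which factors as (s − 1)·(4/7·s − 1/14) = 0, giving roots s = 1 and s = (1/14)/(4/7) = 1/8.
Mean offspring μ = 5/14 + 2·4/7 = 3/2 > 1 (supercritical), so q < 1. The extinction probability is the smaller root: q = (1/14)/(4/7) = 1/8.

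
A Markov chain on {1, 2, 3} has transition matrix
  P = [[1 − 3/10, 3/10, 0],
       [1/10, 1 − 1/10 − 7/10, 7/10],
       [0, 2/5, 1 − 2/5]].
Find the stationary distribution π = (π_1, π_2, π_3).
π = (4/37, 12/37, 21/37)

This is a birth-death chain on three states, which satisfies detailed balance: π_1 · P_{12} = π_2 · P_{21} and π_2 · P_{23} = π_3 · P_{32}.
From π_1 · 3/10 = π_2 · 1/10: π_2/π_1 = (3/10)/(1/10) = 3.
From π_2 · 7/10 = π_3 · 2/5: π_3/π_2 = (7/10)/(2/5) = 7/4.
Take π_1 proportional to 1; then unnormalized π = (1, 3, 21/4). Normalize by dividing by the sum 37/4:
  π = (4/37, 12/37, 21/37).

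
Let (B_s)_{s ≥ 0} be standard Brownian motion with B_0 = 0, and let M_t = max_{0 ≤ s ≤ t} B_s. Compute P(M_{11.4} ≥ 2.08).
P(M_{11.4} ≥ 2.08) = 2·P(B_{11.4} ≥ 2.08) = 2(1 − Φ(2.08/√11.4)) ≈ 0.5379

By the reflection principle for Brownian motion, P(M_t ≥ a) = 2 · P(B_t ≥ a) for a ≥ 0. Since B_t ~ N(0, t), P(B_t ≥ 2.08) = 1 − Φ(2.08/√t) = 1 − Φ(2.08/√11.4) = 1 − Φ(0.6160). So
  P(M_{11.4} ≥ 2.08) = 2(1 − Φ(0.6160)) ≈ 0.5379.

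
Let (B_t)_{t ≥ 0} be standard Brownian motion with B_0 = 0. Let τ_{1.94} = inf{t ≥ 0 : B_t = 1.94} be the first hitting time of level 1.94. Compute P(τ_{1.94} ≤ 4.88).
P(τ_{1.94} ≤ 4.88) = 2(1 − Φ(1.94/√4.88)) = 2(1 − Φ(0.8782)) ≈ 0.3798

By the reflection principle for standard BM, P(τ_b ≤ t) = 2 · P(B_t ≥ b). Since B_t ~ N(0, t), P(B_t ≥ 1.94) = 1 − Φ(1.94/√t) = 1 − Φ(1.94/√4.88) = 1 − Φ(0.8782) ≈ 0.18992. Doubling: P(τ_{1.94} ≤ 4.88) ≈ 2 · 0.18992 = 0.37984 ≈ 0.3798.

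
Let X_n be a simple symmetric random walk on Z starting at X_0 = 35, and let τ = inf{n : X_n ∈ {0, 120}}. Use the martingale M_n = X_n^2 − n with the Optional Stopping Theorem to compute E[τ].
E[τ] = 2975

M_n = X_n^2 − n is a martingale (since E[X_{n+1}^2 | F_n] = X_n^2 + 1). By OST (τ has finite mean in a bounded region), E[M_τ] = E[M_0] = X_0^2 − 0 = 35^2 = 1225. Also E[M_τ] = E[X_τ^2] − E[τ]. The walk exits at 0 or 120, with P(hit 120 first) = 35/120, so E[X_τ^2] = 120^2 · 35/120 + 0 = 4200. Thus E[τ] = E[X_τ^2] − E[M_τ] = 4200 − 1225 = 2975 = 35(120 − 35) = 2975.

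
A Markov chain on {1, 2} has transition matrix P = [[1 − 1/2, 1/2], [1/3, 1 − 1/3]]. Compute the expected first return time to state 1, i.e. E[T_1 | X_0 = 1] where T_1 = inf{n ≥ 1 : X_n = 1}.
E[T_1 | X_0 = 1] = 1/π_1 = 5/2

For an irreducible recurrent Markov chain with stationary distribution π, E[T_i | X_0 = i] = 1/π_i (Kac's formula). Here π_1 = (1/3)/(1/2 + 1/3) = (1/3)/(5/6) = 2/5, so E[T_1 | X_0 = 1] = 1/π_1 = (1/2 + 1/3)/(1/3) = (5/6)/(1/3) = 5/2.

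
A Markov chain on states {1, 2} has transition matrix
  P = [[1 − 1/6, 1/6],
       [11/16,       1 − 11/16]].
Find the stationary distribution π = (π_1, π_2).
π_1 = 33/41, π_2 = 8/41

Solve πP = π with π_1 + π_2 = 1. From πP = π: π_1 · (1 − 1/6) + π_2 · 11/16 = π_1 ⇒ π_2 · 11/16 = π_1 · 1/6 ⇒ π_2/π_1 = (1/6)/(11/16) = 8/33. Together with π_1 + π_2 = 1:
  π_1 = (11/16)/(1/6 + 11/16) = (11/16)/(41/48) = 33/41,
  π_2 = (1/6)/(1/6 + 11/16) = (1/6)/(41/48) = 8/41.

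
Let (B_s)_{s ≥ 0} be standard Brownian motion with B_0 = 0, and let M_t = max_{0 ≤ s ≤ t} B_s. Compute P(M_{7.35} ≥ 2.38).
P(M_{7.35} ≥ 2.38) = 2·P(B_{7.35} ≥ 2.38) = 2(1 − Φ(2.38/√7.35)) ≈ 0.3800

By the reflection principle for Brownian motion, P(M_t ≥ a) = 2 · P(B_t ≥ a) for a ≥ 0. Since B_t ~ N(0, t), P(B_t ≥ 2.38) = 1 − Φ(2.38/√t) = 1 − Φ(2.38/√7.35) = 1 − Φ(0.8779). So
  P(M_{7.35} ≥ 2.38) = 2(1 − Φ(0.8779)) ≈ 0.3800.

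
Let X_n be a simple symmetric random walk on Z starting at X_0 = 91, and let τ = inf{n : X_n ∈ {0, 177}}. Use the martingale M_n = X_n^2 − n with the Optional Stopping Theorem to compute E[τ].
E[τ] = 7826

M_n = X_n^2 − n is a martingale (since E[X_{n+1}^2 | F_n] = X_n^2 + 1). By OST (τ has finite mean in a bounded region), E[M_τ] = E[M_0] = X_0^2 − 0 = 91^2 = 8281. Also E[M_τ] = E[X_τ^2] − E[τ]. The walk exits at 0 or 177, with P(hit 177 first) = 91/177, so E[X_τ^2] = 177^2 · 91/177 + 0 = 16107. Thus E[τ] = E[X_τ^2] − E[M_τ] = 16107 − 8281 = 7826 = 91(177 − 91) = 7826.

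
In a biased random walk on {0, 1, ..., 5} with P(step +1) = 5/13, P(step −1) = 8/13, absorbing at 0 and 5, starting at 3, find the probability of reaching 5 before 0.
P(hit 5 before 0) = (1 − (8/5)^3) / (1 − (8/5)^5) = 3225/9881

Let u_k denote P(reach 5 before 0 | start at k). Boundary: u_0 = 0, u_5 = 1. Recurrence: u_k = 5/13·u_{k+1} + 8/13·u_{k-1} for 1 ≤ k ≤ 4. Try u_k = A + B·r^k with r = q/p = (8/13)/(5/13) = 8/5. Substitution satisfies the recurrence; boundary conditions give:
  u_k = (1 − r^k) / (1 − r^N) = (1 − (8/5)^3) / (1 − (8/5)^5) = 3225/9881.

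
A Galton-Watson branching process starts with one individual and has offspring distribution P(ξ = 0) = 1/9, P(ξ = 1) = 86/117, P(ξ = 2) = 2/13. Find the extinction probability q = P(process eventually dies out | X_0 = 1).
q = 13/18

The pgf is f(s) = 1/9 + 86/117·s + 2/13·s². The extinction probability q is the smallest fixed point of f in [0, 1]. Setting s = f(s):
  2/13·s² + (86/117 − 1)·s + 1/9 = 0
  2/13·s² − (1/9 + 2/13)·s + 1/9 = 0
which factors as (s − 1)·(2/13·s − 1/9) = 0, giving roots s = 1 and s = (1/9)/(2/13) = 13/18.
Mean offspring μ = 86/117 + 2·2/13 = 122/117 > 1 (supercritical), so q < 1. The extinction probability is the smaller root: q = (1/9)/(2/13) = 13/18.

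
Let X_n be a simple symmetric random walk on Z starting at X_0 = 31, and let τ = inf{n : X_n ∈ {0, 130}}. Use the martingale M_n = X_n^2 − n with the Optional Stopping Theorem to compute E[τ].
E[τ] = 3069

M_n = X_n^2 − n is a martingale (since E[X_{n+1}^2 | F_n] = X_n^2 + 1). By OST (τ has finite mean in a bounded region), E[M_τ] = E[M_0] = X_0^2 − 0 = 31^2 = 961. Also E[M_τ] = E[X_τ^2] − E[τ]. The walk exits at 0 or 130, with P(hit 130 first) = 31/130, so E[X_τ^2] = 130^2 · 31/130 + 0 = 4030. Thus E[τ] = E[X_τ^2] − E[M_τ] = 4030 − 961 = 3069 = 31(130 − 31) = 3069.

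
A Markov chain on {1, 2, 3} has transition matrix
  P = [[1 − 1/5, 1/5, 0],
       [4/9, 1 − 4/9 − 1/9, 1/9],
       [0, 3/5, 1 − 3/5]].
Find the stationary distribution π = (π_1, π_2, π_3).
π = (15/23, 27/92, 5/92)

This is a birth-death chain on three states, which satisfies detailed balance: π_1 · P_{12} = π_2 · P_{21} and π_2 · P_{23} = π_3 · P_{32}.
From π_1 · 1/5 = π_2 · 4/9: π_2/π_1 = (1/5)/(4/9) = 9/20.
From π_2 · 1/9 = π_3 · 3/5: π_3/π_2 = (1/9)/(3/5) = 5/27.
Take π_1 proportional to 1; then unnormalized π = (1, 9/20, 1/12). Normalize by dividing by the sum 23/15:
  π = (15/23, 27/92, 5/92).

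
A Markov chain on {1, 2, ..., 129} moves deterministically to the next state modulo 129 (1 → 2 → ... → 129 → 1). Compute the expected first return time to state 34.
E[T_34 | X_0 = 34] = 129

The chain cycles deterministically, so starting at state 34 it returns in exactly 129 steps. Equivalently, the stationary distribution is uniform π_j = 1/129 for every state j, so by Kac's formula E[T_34] = 1/π_34 = 129.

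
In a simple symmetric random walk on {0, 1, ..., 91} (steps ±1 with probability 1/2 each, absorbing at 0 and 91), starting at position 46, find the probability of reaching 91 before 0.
P(hit 91 before 0) = 46/91

Let u_k = P(hit 91 before 0 | start at k). Then u_0 = 0, u_91 = 1, and u_k = u_{k-1}/2 + u_{k+1}/2 for 1 ≤ k ≤ 90. This harmonic recurrence is solved by u_k = k/91, giving u_46 = 46/91.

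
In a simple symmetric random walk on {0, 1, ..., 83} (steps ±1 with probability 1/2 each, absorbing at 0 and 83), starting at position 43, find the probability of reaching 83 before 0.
P(hit 83 before 0) = 43/83

Let u_k = P(hit 83 before 0 | start at k). Then u_0 = 0, u_83 = 1, and u_k = u_{k-1}/2 + u_{k+1}/2 for 1 ≤ k ≤ 82. This harmonic recurrence is solved by u_k = k/83, giving u_43 = 43/83.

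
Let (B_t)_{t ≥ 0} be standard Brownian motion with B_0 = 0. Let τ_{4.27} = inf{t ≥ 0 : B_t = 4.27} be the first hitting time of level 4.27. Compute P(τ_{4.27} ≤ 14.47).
P(τ_{4.27} ≤ 14.47) = 2(1 − Φ(4.27/√14.47)) = 2(1 − Φ(1.1225)) ≈ 0.2616

By the reflection principle for standard BM, P(τ_b ≤ t) = 2 · P(B_t ≥ b). Since B_t ~ N(0, t), P(B_t ≥ 4.27) = 1 − Φ(4.27/√t) = 1 − Φ(4.27/√14.47) = 1 − Φ(1.1225) ≈ 0.13082. Doubling: P(τ_{4.27} ≤ 14.47) ≈ 2 · 0.13082 = 0.26164 ≈ 0.2616.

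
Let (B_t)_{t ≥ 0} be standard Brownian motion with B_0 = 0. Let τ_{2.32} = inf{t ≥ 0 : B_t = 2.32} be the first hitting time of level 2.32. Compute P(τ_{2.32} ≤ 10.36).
P(τ_{2.32} ≤ 10.36) = 2(1 − Φ(2.32/√10.36)) = 2(1 − Φ(0.7208)) ≈ 0.4710

By the reflection principle for standard BM, P(τ_b ≤ t) = 2 · P(B_t ≥ b). Since B_t ~ N(0, t), P(B_t ≥ 2.32) = 1 − Φ(2.32/√t) = 1 − Φ(2.32/√10.36) = 1 − Φ(0.7208) ≈ 0.23552. Doubling: P(τ_{2.32} ≤ 10.36) ≈ 2 · 0.23552 = 0.47104 ≈ 0.4710.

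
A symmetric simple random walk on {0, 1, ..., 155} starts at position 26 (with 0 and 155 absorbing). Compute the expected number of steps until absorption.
E[τ | X_0 = 26] = 3354

Let v_k = E[τ | X_0 = k]. Boundary: v_0 = v_155 = 0. Recurrence: v_k = 1 + (v_{k-1} + v_{k+1})/2 for 1 ≤ k ≤ 154. The particular solution to v_k − (v_{k-1} + v_{k+1})/2 = 1 is v_k = −k^2. Adding homogeneous solution A + B k and matching boundaries gives v_k = k (155 − k). Substituting k = 26: v_26 = 26 · 129 = 3354.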